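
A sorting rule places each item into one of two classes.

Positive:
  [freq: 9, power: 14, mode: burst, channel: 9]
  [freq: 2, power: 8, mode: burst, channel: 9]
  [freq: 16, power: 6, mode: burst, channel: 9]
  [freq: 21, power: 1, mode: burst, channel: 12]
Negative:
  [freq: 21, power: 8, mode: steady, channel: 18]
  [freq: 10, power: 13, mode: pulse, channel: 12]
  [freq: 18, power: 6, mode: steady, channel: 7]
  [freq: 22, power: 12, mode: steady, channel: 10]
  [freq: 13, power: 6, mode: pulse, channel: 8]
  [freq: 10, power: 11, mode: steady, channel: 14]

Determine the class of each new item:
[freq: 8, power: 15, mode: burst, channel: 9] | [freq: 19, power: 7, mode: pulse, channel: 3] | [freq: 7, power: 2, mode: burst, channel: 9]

Checking candidate rules against both groups, what survives is: mode is burst.
Positive: [freq: 8, power: 15, mode: burst, channel: 9], since mode is burst.
Negative: [freq: 19, power: 7, mode: pulse, channel: 3], since mode is pulse.
Positive: [freq: 7, power: 2, mode: burst, channel: 9], since mode is burst.

Positive, Negative, Positive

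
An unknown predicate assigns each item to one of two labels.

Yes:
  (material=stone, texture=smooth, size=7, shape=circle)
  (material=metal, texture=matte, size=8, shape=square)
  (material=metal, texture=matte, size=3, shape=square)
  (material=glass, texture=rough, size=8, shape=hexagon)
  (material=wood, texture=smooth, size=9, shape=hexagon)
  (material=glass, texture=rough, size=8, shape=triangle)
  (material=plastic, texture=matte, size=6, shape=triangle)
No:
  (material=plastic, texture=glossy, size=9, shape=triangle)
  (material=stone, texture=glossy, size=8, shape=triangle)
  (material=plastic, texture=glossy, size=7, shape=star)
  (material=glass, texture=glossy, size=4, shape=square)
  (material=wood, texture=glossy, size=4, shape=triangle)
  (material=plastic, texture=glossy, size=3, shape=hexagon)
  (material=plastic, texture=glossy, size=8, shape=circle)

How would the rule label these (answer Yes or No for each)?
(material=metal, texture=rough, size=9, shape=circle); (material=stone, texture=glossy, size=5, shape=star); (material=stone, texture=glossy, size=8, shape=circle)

The rule appears to be: texture is not glossy.
(material=metal, texture=rough, size=9, shape=circle): texture is rough — qualifies, so Yes.
(material=stone, texture=glossy, size=5, shape=star): texture is glossy — fails this test, so No.
(material=stone, texture=glossy, size=8, shape=circle): texture is glossy — fails this test, so No.

Yes, No, No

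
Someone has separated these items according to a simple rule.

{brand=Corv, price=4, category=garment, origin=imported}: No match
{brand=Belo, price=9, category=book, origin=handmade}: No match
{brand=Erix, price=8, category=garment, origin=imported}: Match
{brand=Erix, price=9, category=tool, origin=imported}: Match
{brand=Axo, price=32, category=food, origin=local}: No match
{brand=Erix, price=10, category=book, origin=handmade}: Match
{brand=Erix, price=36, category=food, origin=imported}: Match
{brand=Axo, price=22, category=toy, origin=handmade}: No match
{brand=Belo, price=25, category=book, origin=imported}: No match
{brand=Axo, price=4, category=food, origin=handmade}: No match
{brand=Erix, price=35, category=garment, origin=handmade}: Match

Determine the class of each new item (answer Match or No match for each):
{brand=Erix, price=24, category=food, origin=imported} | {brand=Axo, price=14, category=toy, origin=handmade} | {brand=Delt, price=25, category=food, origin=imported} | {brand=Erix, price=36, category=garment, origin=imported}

Match, No match, No match, Match

The simplest hypothesis consistent with all the labels is: brand is Erix.
{brand=Erix, price=24, category=food, origin=imported}: Match (brand is Erix).
{brand=Axo, price=14, category=toy, origin=handmade}: No match (brand is Axo).
{brand=Delt, price=25, category=food, origin=imported}: No match (brand is Delt).
{brand=Erix, price=36, category=garment, origin=imported}: Match (brand is Erix).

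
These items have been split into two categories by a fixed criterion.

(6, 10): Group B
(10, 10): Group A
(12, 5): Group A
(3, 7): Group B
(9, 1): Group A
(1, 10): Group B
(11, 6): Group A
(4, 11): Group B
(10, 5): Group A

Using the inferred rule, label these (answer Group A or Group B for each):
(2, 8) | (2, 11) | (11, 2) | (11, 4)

Group B, Group B, Group A, Group A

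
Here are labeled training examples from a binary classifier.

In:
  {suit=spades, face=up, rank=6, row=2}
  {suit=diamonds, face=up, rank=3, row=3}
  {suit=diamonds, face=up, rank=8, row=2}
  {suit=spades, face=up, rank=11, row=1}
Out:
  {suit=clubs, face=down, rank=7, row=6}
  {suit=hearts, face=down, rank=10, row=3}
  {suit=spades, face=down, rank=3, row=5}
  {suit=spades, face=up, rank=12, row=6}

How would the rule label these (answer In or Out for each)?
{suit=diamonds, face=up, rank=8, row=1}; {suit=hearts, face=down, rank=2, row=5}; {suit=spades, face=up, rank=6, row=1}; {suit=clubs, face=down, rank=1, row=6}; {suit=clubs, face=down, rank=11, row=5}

All 'In' examples share one property — face is up AND row ≤ 3 — and every 'Out' example lacks it.
{suit=diamonds, face=up, rank=8, row=1}: In (face is up, row = 1). {suit=hearts, face=down, rank=2, row=5}: Out (face is down, row = 5). {suit=spades, face=up, rank=6, row=1}: In (face is up, row = 1). {suit=clubs, face=down, rank=1, row=6}: Out (face is down, row = 6). {suit=clubs, face=down, rank=11, row=5}: Out (face is down, row = 5).

In, Out, In, Out, Out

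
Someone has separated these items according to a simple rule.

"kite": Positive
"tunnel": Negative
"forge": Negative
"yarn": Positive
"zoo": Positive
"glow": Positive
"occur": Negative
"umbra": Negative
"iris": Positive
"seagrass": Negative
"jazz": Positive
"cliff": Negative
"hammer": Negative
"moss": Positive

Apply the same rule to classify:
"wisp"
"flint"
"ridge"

One predicate separates the groups cleanly: length ≤ 4.
"wisp" — length 4, hence Positive. "flint" — length 5, hence Negative. "ridge" — length 5, hence Negative.

Positive, Negative, Negative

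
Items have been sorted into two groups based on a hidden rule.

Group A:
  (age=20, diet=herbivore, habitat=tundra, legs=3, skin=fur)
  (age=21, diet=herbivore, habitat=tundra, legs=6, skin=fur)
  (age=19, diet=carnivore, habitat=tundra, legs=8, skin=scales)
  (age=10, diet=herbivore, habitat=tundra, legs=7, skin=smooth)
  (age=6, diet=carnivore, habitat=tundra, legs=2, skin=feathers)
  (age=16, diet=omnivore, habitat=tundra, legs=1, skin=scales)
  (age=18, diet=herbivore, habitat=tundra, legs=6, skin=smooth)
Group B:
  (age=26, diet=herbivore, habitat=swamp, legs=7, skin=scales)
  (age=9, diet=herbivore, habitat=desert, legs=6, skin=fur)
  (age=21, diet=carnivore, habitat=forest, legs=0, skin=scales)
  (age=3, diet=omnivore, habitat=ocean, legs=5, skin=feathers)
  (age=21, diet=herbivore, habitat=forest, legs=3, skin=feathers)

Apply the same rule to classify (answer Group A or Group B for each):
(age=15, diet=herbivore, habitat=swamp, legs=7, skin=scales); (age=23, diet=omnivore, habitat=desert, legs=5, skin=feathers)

The rule appears to be: habitat is tundra.
(age=15, diet=herbivore, habitat=swamp, legs=7, skin=scales): habitat is swamp, does not fit → Group B.
(age=23, diet=omnivore, habitat=desert, legs=5, skin=feathers): habitat is desert, does not fit → Group B.

Group B, Group B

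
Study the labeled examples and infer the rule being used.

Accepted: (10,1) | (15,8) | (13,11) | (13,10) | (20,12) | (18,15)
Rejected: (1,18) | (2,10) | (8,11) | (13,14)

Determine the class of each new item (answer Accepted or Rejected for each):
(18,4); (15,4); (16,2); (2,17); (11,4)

The pattern is that an item is 'Accepted' exactly when: first > second.
(18,4): 18 > 4 — passes, so Accepted.
(15,4): 15 > 4 — passes, so Accepted.
(16,2): 16 > 2 — passes, so Accepted.
(2,17): 2 < 17 — doesn't qualify, so Rejected.
(11,4): 11 > 4 — passes, so Accepted.

Accepted, Accepted, Accepted, Rejected, Accepted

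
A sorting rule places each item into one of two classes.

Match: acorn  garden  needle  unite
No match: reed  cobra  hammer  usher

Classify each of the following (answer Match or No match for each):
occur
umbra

No match, No match

One predicate separates the groups cleanly: contains 'n'.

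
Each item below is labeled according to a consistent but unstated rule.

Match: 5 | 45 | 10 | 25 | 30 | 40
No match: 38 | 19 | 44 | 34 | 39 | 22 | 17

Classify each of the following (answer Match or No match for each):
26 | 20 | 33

No match, Match, No match

The distinguishing property — multiple of 5 — holds for all the 'Match' cases and none of the 'No match' cases.
26 → 26 = 5·5 + 1 → No match. 20 → 20 = 5·4 → Match. 33 → 33 = 5·6 + 3 → No match.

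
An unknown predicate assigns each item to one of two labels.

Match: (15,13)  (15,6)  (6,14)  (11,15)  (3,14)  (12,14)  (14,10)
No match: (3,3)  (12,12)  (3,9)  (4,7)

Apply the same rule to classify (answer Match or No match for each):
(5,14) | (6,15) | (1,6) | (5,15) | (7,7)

Match, Match, No match, Match, No match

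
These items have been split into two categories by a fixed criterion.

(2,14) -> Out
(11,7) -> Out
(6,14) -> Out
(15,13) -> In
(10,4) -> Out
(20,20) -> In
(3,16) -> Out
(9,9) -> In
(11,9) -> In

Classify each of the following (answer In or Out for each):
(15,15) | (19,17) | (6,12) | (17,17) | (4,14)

In, In, Out, In, Out

The simplest hypothesis consistent with all the labels is: min ≥ 9.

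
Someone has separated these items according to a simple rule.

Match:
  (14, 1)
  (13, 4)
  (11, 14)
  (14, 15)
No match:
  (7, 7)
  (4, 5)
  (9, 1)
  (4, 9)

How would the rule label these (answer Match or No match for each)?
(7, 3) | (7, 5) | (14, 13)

The rule appears to be: sum ≥ 15.

No match, No match, Match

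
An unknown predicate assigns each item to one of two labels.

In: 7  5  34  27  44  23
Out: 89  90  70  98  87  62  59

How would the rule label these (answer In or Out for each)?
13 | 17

In, In

The rule appears to be: at most 44.
13: 13 ≤ 44 — checks out, so In. 17: 17 ≤ 44 — checks out, so In.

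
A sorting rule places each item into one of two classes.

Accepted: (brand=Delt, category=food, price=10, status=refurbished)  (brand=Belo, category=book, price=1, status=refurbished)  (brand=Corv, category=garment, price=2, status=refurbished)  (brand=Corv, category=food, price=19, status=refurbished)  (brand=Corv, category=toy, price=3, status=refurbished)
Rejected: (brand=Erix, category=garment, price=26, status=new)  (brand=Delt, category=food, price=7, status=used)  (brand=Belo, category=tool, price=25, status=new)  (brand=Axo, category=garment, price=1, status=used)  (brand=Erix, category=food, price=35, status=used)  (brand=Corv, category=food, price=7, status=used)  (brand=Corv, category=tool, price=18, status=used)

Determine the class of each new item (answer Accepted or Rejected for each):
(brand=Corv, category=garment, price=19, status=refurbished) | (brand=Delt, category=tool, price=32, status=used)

Accepted, Rejected

Every 'Accepted' example satisfies: status is refurbished. None of the 'Rejected' examples do.
(brand=Corv, category=garment, price=19, status=refurbished) → status is refurbished → Accepted. (brand=Delt, category=tool, price=32, status=used) → status is used → Rejected.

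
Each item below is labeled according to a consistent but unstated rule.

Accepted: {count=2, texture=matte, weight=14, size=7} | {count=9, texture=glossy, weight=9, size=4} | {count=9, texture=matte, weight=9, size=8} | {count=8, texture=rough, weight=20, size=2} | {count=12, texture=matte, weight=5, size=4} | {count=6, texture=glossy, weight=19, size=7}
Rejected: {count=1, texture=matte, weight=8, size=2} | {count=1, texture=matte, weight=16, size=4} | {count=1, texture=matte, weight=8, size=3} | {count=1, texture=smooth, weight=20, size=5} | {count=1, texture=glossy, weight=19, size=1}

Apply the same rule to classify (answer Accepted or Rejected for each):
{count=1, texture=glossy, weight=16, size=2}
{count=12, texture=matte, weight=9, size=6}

A rule that fits every label: count ≥ 2 — true of each 'Accepted' example, false of each 'Rejected' one.
{count=1, texture=glossy, weight=16, size=2}: count = 1, does not satisfy this → Rejected. {count=12, texture=matte, weight=9, size=6}: count = 12, checks out → Accepted.

Rejected, Accepted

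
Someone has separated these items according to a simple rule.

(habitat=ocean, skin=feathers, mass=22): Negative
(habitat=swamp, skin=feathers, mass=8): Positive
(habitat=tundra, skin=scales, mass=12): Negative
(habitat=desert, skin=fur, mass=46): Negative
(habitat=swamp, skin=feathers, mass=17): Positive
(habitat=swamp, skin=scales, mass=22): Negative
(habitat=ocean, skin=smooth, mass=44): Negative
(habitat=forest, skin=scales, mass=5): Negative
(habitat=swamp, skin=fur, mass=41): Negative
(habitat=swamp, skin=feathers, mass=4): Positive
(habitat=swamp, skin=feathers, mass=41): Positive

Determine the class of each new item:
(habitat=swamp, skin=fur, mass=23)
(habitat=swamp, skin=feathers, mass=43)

Negative, Positive

One predicate separates the groups cleanly: habitat is swamp AND skin is feathers.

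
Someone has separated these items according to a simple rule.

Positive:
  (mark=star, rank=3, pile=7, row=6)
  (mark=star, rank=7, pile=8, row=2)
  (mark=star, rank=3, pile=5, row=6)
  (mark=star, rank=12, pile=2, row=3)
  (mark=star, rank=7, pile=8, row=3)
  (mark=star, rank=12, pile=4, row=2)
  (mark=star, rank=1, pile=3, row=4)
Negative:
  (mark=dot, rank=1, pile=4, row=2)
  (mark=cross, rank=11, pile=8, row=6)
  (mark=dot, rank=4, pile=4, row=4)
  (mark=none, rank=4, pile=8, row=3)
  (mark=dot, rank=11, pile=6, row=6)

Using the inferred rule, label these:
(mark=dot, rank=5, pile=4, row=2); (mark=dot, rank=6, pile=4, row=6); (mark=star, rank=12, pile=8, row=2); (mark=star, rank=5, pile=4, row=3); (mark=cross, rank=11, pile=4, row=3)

The simplest hypothesis consistent with all the labels is: mark is star.
Negative: (mark=dot, rank=5, pile=4, row=2), since mark is dot.
Negative: (mark=dot, rank=6, pile=4, row=6), since mark is dot.
Positive: (mark=star, rank=12, pile=8, row=2), since mark is star.
Positive: (mark=star, rank=5, pile=4, row=3), since mark is star.
Negative: (mark=cross, rank=11, pile=4, row=3), since mark is cross.

Negative, Negative, Positive, Positive, Negative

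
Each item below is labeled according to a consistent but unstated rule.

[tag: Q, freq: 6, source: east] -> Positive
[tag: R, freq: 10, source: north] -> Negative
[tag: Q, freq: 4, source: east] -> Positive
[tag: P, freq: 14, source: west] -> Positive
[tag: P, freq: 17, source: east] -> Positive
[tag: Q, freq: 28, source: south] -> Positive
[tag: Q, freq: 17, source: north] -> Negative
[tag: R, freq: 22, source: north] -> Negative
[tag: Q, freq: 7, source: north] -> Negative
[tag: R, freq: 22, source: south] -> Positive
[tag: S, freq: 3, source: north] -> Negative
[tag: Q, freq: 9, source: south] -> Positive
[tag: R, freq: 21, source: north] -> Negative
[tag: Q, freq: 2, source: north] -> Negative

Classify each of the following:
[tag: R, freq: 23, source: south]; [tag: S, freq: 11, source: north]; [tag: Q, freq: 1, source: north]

Positive, Negative, Negative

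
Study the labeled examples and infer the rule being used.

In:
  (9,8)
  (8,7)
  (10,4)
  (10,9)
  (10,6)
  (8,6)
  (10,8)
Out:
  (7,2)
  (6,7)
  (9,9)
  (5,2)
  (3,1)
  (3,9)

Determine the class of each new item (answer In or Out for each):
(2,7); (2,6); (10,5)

The rule appears to be: first > second AND sum ≥ 12.
(2,7) — 2 < 7, 2+7 = 9, hence Out.
(2,6) — 2 < 6, 2+6 = 8, hence Out.
(10,5) — 10 > 5, 10+5 = 15, hence In.

Out, Out, In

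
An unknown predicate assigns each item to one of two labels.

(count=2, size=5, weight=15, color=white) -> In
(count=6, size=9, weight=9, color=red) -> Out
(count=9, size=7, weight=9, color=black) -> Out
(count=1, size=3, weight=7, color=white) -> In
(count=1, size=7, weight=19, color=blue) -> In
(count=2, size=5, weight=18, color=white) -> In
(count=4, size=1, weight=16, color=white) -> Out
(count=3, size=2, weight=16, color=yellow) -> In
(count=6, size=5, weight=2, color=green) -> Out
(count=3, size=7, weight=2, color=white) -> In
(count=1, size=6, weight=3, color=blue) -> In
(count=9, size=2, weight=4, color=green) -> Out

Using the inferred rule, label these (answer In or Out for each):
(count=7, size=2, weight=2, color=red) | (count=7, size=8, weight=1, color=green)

Out, Out

The rule appears to be: count ≤ 3.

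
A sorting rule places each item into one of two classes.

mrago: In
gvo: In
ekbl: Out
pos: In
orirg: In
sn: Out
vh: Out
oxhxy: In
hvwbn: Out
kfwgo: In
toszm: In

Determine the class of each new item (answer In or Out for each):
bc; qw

Every 'In' example satisfies: contains 'o'. None of the 'Out' examples do.
bc — no 'o', hence Out.
qw — no 'o', hence Out.

Out, Out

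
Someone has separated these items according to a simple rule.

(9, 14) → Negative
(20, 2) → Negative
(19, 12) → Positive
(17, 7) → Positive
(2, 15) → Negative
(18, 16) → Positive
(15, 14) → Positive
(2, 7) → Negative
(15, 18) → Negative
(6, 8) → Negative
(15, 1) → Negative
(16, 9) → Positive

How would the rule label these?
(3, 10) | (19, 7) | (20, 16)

'Positive' ⟺ first > second AND sum ≥ 23.
Negative: (3, 10), since 3 < 10, 3+10 = 13.
Positive: (19, 7), since 19 > 7, 19+7 = 26.
Positive: (20, 16), since 20 > 16, 20+16 = 36.

Negative, Positive, Positive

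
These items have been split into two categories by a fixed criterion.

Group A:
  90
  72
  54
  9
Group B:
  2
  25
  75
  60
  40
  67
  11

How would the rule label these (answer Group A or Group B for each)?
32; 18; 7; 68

Group B, Group A, Group B, Group B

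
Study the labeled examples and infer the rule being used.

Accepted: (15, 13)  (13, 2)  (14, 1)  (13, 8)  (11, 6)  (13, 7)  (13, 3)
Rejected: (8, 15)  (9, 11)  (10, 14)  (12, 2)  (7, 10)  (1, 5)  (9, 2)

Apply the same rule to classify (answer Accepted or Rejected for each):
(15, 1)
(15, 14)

Rule: first > second AND sum ≥ 15. This holds for each 'Accepted' example and fails for each 'Rejected' one.

Accepted, Accepted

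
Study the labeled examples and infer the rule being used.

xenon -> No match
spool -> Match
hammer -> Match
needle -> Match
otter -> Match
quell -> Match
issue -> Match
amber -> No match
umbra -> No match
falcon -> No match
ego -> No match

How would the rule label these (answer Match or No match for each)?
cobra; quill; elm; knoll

The simplest hypothesis consistent with all the labels is: has a double letter.
cobra: no doubled letter — lacks this property, so No match. quill: 'll' doubled — fits, so Match. elm: no doubled letter — lacks this property, so No match. knoll: 'll' doubled — fits, so Match.

No match, Match, No match, Match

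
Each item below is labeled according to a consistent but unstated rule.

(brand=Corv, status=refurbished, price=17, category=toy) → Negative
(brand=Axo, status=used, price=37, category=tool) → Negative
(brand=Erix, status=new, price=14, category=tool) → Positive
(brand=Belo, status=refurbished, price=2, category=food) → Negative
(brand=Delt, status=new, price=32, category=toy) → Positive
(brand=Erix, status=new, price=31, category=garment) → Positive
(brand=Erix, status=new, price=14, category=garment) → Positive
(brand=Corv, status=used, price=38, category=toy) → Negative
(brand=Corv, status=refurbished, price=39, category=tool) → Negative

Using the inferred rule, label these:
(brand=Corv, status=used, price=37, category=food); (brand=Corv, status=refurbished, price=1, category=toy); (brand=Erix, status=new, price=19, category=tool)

The rule appears to be: status is new.
(brand=Corv, status=used, price=37, category=food): Negative (status is used).
(brand=Corv, status=refurbished, price=1, category=toy): Negative (status is refurbished).
(brand=Erix, status=new, price=19, category=tool): Positive (status is new).

Negative, Negative, Positive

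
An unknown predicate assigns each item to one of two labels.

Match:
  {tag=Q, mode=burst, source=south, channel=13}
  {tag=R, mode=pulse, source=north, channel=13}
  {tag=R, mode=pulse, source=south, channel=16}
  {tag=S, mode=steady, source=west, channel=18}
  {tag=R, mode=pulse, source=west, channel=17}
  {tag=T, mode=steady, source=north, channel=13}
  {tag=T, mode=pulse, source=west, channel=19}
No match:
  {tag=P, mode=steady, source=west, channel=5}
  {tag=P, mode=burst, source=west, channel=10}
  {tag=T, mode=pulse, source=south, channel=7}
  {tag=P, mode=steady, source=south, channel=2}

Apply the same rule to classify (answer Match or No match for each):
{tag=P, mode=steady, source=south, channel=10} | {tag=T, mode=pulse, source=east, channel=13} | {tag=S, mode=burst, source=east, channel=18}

No match, Match, Match

All 'Match' examples share one property — channel ≥ 13 — and every 'No match' example lacks it.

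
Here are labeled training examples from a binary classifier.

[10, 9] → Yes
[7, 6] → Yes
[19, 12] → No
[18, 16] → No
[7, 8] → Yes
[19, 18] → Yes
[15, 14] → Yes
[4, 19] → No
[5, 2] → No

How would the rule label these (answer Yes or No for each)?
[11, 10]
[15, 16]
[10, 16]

One predicate separates the groups cleanly: |first − second| ≤ 1.
[11, 10] — |11−10| = 1, hence Yes.
[15, 16] — |15−16| = 1, hence Yes.
[10, 16] — |10−16| = 6, hence No.

Yes, Yes, No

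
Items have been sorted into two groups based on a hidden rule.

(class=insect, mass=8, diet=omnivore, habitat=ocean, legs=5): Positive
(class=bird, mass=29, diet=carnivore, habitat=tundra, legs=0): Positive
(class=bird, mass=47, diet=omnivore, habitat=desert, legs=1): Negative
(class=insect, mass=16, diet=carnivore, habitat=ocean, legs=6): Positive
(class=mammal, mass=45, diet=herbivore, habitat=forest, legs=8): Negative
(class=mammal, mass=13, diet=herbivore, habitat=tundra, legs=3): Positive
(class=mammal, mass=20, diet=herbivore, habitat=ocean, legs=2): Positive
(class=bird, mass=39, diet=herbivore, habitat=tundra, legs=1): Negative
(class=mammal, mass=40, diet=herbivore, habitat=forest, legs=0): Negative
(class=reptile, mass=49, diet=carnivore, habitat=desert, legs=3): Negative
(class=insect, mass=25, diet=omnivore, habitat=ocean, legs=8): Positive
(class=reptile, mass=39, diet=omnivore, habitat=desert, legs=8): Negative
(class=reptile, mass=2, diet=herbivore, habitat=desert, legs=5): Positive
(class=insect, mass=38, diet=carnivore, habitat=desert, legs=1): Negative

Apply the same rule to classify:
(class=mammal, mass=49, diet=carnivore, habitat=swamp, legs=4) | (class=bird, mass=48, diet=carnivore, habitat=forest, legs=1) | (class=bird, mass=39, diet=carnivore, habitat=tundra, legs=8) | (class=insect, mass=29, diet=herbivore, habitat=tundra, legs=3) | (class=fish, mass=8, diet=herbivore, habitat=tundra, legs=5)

Negative, Negative, Negative, Positive, Positive

The simplest hypothesis consistent with all the labels is: mass ≤ 29.
(class=mammal, mass=49, diet=carnivore, habitat=swamp, legs=4): Negative (mass = 49).
(class=bird, mass=48, diet=carnivore, habitat=forest, legs=1): Negative (mass = 48).
(class=bird, mass=39, diet=carnivore, habitat=tundra, legs=8): Negative (mass = 39).
(class=insect, mass=29, diet=herbivore, habitat=tundra, legs=3): Positive (mass = 29).
(class=fish, mass=8, diet=herbivore, habitat=tundra, legs=5): Positive (mass = 8).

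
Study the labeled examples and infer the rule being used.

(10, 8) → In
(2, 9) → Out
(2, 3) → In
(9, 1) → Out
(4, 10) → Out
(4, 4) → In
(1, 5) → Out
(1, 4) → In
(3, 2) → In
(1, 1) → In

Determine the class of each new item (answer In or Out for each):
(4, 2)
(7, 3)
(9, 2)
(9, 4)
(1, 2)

In, Out, Out, Out, In

The simplest hypothesis consistent with all the labels is: |first − second| ≤ 3.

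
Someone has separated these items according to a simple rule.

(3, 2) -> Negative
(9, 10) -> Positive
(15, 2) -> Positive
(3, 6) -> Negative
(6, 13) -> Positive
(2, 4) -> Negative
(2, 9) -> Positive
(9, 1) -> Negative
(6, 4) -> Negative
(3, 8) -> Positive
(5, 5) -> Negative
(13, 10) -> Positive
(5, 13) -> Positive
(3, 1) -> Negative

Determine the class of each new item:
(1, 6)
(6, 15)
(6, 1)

The pattern is that an item is 'Positive' exactly when: sum ≥ 11.

Negative, Positive, Negative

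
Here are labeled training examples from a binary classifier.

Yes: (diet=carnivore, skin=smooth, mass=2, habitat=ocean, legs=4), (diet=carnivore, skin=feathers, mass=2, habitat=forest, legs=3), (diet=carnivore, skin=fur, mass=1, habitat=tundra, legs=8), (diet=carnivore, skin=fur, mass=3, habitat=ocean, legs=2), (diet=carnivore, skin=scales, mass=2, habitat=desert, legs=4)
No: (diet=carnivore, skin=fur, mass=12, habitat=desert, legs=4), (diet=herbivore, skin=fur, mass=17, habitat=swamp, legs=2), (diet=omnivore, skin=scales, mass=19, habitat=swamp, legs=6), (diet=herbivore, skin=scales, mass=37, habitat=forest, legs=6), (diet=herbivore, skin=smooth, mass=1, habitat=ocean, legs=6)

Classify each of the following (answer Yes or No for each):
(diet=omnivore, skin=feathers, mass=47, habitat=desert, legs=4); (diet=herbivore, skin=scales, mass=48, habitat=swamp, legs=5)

No, No

The pattern is that an item is 'Yes' exactly when: diet is carnivore AND mass ≤ 3.
(diet=omnivore, skin=feathers, mass=47, habitat=desert, legs=4) — diet is omnivore, mass = 47, hence No.
(diet=herbivore, skin=scales, mass=48, habitat=swamp, legs=5) — diet is herbivore, mass = 48, hence No.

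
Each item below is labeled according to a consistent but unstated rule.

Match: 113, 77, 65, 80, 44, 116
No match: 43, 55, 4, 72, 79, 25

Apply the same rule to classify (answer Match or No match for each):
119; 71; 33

Match, Match, No match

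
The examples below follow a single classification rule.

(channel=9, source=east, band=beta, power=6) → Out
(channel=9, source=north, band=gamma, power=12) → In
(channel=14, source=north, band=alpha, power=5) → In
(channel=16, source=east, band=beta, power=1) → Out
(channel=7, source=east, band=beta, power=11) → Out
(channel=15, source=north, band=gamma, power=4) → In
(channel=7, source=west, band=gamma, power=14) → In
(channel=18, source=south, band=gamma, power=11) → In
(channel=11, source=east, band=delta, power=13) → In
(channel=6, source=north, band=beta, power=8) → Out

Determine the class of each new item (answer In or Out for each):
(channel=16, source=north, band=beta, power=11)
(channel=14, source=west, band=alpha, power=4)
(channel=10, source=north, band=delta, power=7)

Out, In, In

The distinguishing property — band is not beta — holds for all the 'In' cases and none of the 'Out' cases.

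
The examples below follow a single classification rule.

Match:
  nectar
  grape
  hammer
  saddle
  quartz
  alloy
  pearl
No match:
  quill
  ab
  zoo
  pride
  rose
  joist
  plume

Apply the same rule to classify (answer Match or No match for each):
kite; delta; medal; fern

The classifier is using: length ≥ 3 AND contains 'a'.

No match, Match, Match, No match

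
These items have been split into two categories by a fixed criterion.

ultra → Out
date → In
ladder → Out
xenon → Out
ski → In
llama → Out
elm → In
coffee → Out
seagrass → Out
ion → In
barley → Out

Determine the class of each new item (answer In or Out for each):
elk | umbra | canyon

In, Out, Out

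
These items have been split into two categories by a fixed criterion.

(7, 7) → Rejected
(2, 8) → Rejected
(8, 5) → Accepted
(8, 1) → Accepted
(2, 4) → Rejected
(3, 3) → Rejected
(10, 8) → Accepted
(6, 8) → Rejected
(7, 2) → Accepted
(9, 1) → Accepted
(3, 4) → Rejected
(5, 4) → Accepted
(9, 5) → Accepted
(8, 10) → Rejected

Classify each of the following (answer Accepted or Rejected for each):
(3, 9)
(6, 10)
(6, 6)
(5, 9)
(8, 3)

Rejected, Rejected, Rejected, Rejected, Accepted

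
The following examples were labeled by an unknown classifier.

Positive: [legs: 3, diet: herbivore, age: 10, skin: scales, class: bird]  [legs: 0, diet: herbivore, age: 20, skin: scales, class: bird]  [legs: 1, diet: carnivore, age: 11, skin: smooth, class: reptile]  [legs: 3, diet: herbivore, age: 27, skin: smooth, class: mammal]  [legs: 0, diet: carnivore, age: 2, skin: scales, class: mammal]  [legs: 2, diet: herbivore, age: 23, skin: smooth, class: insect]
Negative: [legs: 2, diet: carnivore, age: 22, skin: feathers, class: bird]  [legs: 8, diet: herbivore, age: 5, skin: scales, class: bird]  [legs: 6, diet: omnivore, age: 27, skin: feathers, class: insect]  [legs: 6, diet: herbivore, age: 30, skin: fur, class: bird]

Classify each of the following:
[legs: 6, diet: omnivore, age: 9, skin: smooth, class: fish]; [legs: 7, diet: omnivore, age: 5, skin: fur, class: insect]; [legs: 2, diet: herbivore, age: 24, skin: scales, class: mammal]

Negative, Negative, Positive

Rule: legs ≤ 3 AND age ≠ 22. This holds for each 'Positive' example and fails for each 'Negative' one.
Negative: [legs: 6, diet: omnivore, age: 9, skin: smooth, class: fish], since legs = 6, age = 9.
Negative: [legs: 7, diet: omnivore, age: 5, skin: fur, class: insect], since legs = 7, age = 5.
Positive: [legs: 2, diet: herbivore, age: 24, skin: scales, class: mammal], since legs = 2, age = 24.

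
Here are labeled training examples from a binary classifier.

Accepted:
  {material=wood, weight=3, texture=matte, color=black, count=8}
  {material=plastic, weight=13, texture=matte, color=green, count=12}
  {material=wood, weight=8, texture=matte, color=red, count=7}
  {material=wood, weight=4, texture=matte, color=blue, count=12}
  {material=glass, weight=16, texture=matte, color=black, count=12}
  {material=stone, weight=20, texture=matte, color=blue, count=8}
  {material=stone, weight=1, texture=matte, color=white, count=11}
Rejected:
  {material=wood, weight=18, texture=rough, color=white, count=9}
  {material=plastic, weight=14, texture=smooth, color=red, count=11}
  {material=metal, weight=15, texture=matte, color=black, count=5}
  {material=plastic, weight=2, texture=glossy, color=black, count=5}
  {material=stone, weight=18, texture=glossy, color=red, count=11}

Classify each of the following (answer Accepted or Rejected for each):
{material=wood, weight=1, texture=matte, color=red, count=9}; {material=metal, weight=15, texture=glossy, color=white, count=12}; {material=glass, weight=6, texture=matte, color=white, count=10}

Accepted, Rejected, Accepted

The distinguishing property — texture is matte AND count ≥ 7 — holds for all the 'Accepted' cases and none of the 'Rejected' cases.
{material=wood, weight=1, texture=matte, color=red, count=9}: Accepted (texture is matte, count = 9).
{material=metal, weight=15, texture=glossy, color=white, count=12}: Rejected (texture is glossy, count = 12).
{material=glass, weight=6, texture=matte, color=white, count=10}: Accepted (texture is matte, count = 10).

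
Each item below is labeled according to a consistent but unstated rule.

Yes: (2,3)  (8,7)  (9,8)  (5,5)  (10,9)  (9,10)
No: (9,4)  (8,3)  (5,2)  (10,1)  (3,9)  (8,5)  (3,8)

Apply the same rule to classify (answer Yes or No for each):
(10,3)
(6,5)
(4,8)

No, Yes, No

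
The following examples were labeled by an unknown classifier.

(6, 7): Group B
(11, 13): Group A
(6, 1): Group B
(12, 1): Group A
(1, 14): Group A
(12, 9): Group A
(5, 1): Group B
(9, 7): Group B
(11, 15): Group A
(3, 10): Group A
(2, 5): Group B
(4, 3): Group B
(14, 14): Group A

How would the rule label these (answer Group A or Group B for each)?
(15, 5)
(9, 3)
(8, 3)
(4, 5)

All 'Group A' examples share one property — max ≥ 10 — and every 'Group B' example lacks it.
(15, 5): Group A (max 15).
(9, 3): Group B (max 9).
(8, 3): Group B (max 8).
(4, 5): Group B (max 5).

Group A, Group B, Group B, Group B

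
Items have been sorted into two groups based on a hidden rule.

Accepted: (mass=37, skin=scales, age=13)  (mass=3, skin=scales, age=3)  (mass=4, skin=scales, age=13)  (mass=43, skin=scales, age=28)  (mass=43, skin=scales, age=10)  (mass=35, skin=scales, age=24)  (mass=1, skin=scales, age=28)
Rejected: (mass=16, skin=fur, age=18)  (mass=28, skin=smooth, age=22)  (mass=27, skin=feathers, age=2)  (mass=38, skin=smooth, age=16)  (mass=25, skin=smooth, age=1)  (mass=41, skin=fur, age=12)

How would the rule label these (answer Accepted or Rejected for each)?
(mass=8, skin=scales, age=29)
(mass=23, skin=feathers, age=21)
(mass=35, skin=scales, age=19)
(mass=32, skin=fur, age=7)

The classifier is using: skin is scales.
Accepted: (mass=8, skin=scales, age=29), since skin is scales. Rejected: (mass=23, skin=feathers, age=21), since skin is feathers. Accepted: (mass=35, skin=scales, age=19), since skin is scales. Rejected: (mass=32, skin=fur, age=7), since skin is fur.

Accepted, Rejected, Accepted, Rejected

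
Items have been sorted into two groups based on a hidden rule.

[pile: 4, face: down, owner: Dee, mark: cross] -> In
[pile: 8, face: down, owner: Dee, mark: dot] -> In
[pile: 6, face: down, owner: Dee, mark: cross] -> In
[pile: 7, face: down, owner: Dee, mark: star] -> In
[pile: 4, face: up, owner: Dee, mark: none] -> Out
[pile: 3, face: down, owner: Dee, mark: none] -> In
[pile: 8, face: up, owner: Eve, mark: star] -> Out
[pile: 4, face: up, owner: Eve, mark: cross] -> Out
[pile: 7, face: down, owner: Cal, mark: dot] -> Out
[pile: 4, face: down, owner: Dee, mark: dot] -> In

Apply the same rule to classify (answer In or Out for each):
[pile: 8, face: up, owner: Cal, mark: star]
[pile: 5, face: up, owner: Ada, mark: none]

Out, Out

One predicate separates the groups cleanly: face is down AND owner is Dee.
[pile: 8, face: up, owner: Cal, mark: star]: face is up, owner is Cal, doesn't qualify → Out.
[pile: 5, face: up, owner: Ada, mark: none]: face is up, owner is Ada, doesn't qualify → Out.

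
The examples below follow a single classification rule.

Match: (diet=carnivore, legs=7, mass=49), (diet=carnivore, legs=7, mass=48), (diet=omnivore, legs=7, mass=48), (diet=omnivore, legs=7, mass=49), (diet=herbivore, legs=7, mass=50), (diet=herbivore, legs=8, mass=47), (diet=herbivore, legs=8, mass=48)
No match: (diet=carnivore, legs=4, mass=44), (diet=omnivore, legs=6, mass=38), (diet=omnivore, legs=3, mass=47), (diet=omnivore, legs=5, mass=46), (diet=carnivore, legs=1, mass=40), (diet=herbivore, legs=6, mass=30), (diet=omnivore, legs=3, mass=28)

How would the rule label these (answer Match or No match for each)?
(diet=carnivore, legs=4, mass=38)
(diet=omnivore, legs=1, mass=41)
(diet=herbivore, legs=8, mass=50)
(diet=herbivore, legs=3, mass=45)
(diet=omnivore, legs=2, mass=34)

The classifier is using: legs ≥ 7.

No match, No match, Match, No match, No match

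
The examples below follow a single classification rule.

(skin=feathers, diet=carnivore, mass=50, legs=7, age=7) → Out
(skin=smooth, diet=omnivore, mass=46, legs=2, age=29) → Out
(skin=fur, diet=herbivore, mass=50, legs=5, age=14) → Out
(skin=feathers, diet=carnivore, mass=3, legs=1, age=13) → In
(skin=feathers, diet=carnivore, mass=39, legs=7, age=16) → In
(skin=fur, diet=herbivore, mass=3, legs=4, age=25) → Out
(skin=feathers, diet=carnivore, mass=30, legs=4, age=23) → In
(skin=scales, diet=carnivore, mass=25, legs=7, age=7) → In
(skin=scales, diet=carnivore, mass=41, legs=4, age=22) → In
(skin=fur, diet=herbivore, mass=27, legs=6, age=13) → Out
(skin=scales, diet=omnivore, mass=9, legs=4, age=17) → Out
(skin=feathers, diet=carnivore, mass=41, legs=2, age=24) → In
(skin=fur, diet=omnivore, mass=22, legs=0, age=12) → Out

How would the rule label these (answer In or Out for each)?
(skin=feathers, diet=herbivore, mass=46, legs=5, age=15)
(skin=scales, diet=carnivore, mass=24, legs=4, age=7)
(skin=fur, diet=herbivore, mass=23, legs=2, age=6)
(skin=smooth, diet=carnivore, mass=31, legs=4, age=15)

The pattern is that an item is 'In' exactly when: diet is carnivore AND mass ≤ 41.
(skin=feathers, diet=herbivore, mass=46, legs=5, age=15): diet is herbivore, mass = 46, does not satisfy this → Out.
(skin=scales, diet=carnivore, mass=24, legs=4, age=7): diet is carnivore, mass = 24, matches → In.
(skin=fur, diet=herbivore, mass=23, legs=2, age=6): diet is herbivore, mass = 23, does not satisfy this → Out.
(skin=smooth, diet=carnivore, mass=31, legs=4, age=15): diet is carnivore, mass = 31, matches → In.

Out, In, Out, In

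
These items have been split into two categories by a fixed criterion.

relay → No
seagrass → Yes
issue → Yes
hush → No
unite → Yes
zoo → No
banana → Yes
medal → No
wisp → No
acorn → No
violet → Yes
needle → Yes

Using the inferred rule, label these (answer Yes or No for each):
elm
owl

No, No

Every 'Yes' example satisfies: has ≥ 3 vowels. None of the 'No' examples do.
elm: No (1 vowel). owl: No (1 vowel).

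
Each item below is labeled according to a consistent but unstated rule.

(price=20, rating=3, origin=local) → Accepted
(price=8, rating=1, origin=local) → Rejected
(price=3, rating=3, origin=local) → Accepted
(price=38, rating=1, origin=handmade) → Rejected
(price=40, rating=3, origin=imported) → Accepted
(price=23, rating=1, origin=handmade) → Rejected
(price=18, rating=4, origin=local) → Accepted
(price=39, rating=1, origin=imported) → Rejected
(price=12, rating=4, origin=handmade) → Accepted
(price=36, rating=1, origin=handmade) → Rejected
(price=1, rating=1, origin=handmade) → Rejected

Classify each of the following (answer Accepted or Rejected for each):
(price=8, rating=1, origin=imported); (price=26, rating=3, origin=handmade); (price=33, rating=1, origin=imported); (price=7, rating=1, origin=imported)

Every 'Accepted' example satisfies: rating ≥ 3. None of the 'Rejected' examples do.
(price=8, rating=1, origin=imported): rating = 1 — does not fit, so Rejected. (price=26, rating=3, origin=handmade): rating = 3 — matches, so Accepted. (price=33, rating=1, origin=imported): rating = 1 — does not fit, so Rejected. (price=7, rating=1, origin=imported): rating = 1 — does not fit, so Rejected.

Rejected, Accepted, Rejected, Rejected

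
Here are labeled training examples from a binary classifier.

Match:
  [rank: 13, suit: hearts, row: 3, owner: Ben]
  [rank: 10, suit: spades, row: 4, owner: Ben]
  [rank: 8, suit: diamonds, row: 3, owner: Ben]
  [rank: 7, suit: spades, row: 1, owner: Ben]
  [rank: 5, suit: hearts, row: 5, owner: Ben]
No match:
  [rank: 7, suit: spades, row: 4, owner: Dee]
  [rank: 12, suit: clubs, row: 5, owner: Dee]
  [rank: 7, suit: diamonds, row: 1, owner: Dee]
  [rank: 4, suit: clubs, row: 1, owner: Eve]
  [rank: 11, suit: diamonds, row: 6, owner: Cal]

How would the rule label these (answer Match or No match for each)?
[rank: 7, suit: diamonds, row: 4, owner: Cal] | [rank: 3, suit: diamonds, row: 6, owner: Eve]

No match, No match

Comparing the two groups points to one rule — owner is Ben.
[rank: 7, suit: diamonds, row: 4, owner: Cal]: owner is Cal, does not satisfy this → No match. [rank: 3, suit: diamonds, row: 6, owner: Eve]: owner is Eve, does not satisfy this → No match.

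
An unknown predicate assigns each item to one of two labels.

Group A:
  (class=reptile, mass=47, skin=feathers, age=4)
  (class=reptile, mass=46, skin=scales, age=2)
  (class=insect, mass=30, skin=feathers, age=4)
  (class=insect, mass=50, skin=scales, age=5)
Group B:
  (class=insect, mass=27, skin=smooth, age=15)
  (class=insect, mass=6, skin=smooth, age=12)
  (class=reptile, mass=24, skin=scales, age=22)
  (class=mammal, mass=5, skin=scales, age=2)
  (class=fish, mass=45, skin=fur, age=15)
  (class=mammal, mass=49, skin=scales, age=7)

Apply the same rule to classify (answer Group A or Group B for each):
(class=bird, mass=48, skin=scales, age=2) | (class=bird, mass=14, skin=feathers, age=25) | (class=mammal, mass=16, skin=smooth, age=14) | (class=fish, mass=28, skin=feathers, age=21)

Group A, Group B, Group B, Group B

The common property of the 'Group A' items is: mass ≥ 6 AND age ≤ 5. No 'Group B' item has it.
(class=bird, mass=48, skin=scales, age=2) — mass = 48, age = 2, hence Group A.
(class=bird, mass=14, skin=feathers, age=25) — mass = 14, age = 25, hence Group B.
(class=mammal, mass=16, skin=smooth, age=14) — mass = 16, age = 14, hence Group B.
(class=fish, mass=28, skin=feathers, age=21) — mass = 28, age = 21, hence Group B.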